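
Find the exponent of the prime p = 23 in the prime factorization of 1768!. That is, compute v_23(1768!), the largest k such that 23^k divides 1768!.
v_23(1768!) = 79

Legendre's formula: v_p(n!) = Σ_{k ≥ 1} ⌊n / p^k⌋. For p = 23, n = 1768, the terms are:
  ⌊1768/23^1⌋ = ⌊1768/23⌋ = 76
  ⌊1768/23^2⌋ = ⌊1768/529⌋ = 3
(the next term ⌊1768/23^3⌋ = 0, terminating the sum). Summing: v_23(1768!) = 76 + 3 = 79.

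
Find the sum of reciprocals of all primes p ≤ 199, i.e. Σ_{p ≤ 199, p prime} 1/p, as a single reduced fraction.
Σ 1/p = 15202313841027497739047080375538859939135227730139536997746371469607707132833646367/7799922041683461553249199106329813876687996789903550945093032474868511536164700810

π(199) = 46, so the primes ≤ 199 are [2, 3, 5, 7, 11, 13, 17, 19, 23, 29, 31, 37, 41, 43, 47, 53, 59, 61, 67, 71, 73, 79, 83, 89, 97, 101, 103, 107, 109, 113, 127, 131, 137, 139, 149, 151, 157, 163, 167, 173, 179, 181, 191, 193, 197, 199]. Summing 1/p over these primes: 15202313841027497739047080375538859939135227730139536997746371469607707132833646367/7799922041683461553249199106329813876687996789903550945093032474868511536164700810 ≈ 1.9490. Mertens estimate ln ln(199) + 0.2615 ≈ 1.9279.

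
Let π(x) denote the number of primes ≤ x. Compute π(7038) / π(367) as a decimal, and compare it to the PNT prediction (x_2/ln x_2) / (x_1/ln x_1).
π(7038)/π(367) = 904/73 ≈ 12.3836;  PNT prediction ≈ 12.7832.

π(367) = 73 and π(7038) = 904, so π(7038)/π(367) ≈ 12.3836. The PNT-predicted ratio is (7038/ln(7038)) / (367/ln(367)) ≈ 12.7832. The two agree to within a few percent, as expected.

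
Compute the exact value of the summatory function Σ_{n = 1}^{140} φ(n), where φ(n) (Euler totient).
Σ_{n ≤ 140} φ(n) = 6000

Compute φ(n) for each 1 ≤ n ≤ 140: φ(1) = 1, φ(2) = 1, φ(3) = 2, φ(4) = 2, φ(5) = 4, φ(6) = 2, φ(7) = 6, φ(8) = 4, φ(9) = 6, φ(10) = 4, φ(11) = 10, φ(12) = 4, φ(13) = 12, φ(14) = 6, φ(15) = 8, φ(16) = 8, φ(17) = 16, φ(18) = 6, φ(19) = 18, φ(20) = 8, φ(21) = 12, φ(22) = 10, φ(23) = 22, φ(24) = 8, φ(25) = 20, φ(26) = 12, φ(27) = 18, φ(28) = 12, φ(29) = 28, φ(30) = 8, φ(31) = 30, φ(32) = 16, φ(33) = 20, φ(34) = 16, φ(35) = 24, φ(36) = 12, φ(37) = 36, φ(38) = 18, φ(39) = 24, φ(40) = 16, φ(41) = 40, φ(42) = 12, φ(43) = 42, φ(44) = 20, φ(45) = 24, φ(46) = 22, φ(47) = 46, φ(48) = 16, φ(49) = 42, φ(50) = 20, φ(51) = 32, φ(52) = 24, φ(53) = 52, φ(54) = 18, φ(55) = 40, φ(56) = 24, φ(57) = 36, φ(58) = 28, φ(59) = 58, φ(60) = 16, φ(61) = 60, φ(62) = 30, φ(63) = 36, φ(64) = 32, φ(65) = 48, φ(66) = 20, φ(67) = 66, φ(68) = 32, φ(69) = 44, φ(70) = 24, φ(71) = 70, φ(72) = 24, φ(73) = 72, φ(74) = 36, φ(75) = 40, φ(76) = 36, φ(77) = 60, φ(78) = 24, φ(79) = 78, φ(80) = 32, φ(81) = 54, φ(82) = 40, φ(83) = 82, φ(84) = 24, φ(85) = 64, φ(86) = 42, φ(87) = 56, φ(88) = 40, φ(89) = 88, φ(90) = 24, φ(91) = 72, φ(92) = 44, φ(93) = 60, φ(94) = 46, φ(95) = 72, φ(96) = 32, φ(97) = 96, φ(98) = 42, φ(99) = 60, φ(100) = 40, φ(101) = 100, φ(102) = 32, φ(103) = 102, φ(104) = 48, φ(105) = 48, φ(106) = 52, φ(107) = 106, φ(108) = 36, φ(109) = 108, φ(110) = 40, φ(111) = 72, φ(112) = 48, φ(113) = 112, φ(114) = 36, φ(115) = 88, φ(116) = 56, φ(117) = 72, φ(118) = 58, φ(119) = 96, φ(120) = 32, φ(121) = 110, φ(122) = 60, φ(123) = 80, φ(124) = 60, φ(125) = 100, φ(126) = 36, φ(127) = 126, φ(128) = 64, φ(129) = 84, φ(130) = 48, φ(131) = 130, φ(132) = 40, φ(133) = 108, φ(134) = 66, φ(135) = 72, φ(136) = 64, φ(137) = 136, φ(138) = 44, φ(139) = 138, φ(140) = 48. Summing all 140 values: 6000. (Average order: Σ_{n ≤ x} φ(n) ~ (3/π²) x². For x = 140, (3/π²)·140² ≈ 5957.69.)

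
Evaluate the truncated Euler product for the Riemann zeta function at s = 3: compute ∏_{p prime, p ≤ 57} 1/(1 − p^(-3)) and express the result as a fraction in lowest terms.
∏ = 16238292364256237331040396846411171054751/13509219810297755163480275884866445246464

The primes p ≤ 57 are [2, 3, 5, 7, 11, 13, 17, 19, 23, 29, 31, 37, 41, 43, 47, 53]. For each prime, (1 − 1/p^3)^(-1) = p^3 / (p^3 − 1). The product is (1 − 1/2^3)^(-1), (1 − 1/3^3)^(-1), (1 − 1/5^3)^(-1), (1 − 1/7^3)^(-1), (1 − 1/11^3)^(-1), (1 − 1/13^3)^(-1), (1 − 1/17^3)^(-1), (1 − 1/19^3)^(-1), (1 − 1/23^3)^(-1), (1 − 1/29^3)^(-1), (1 − 1/31^3)^(-1), (1 − 1/37^3)^(-1), (1 − 1/41^3)^(-1), (1 − 1/43^3)^(-1), (1 − 1/47^3)^(-1), (1 − 1/53^3)^(-1) = ∏ p^3 / (p^3 − 1) = 16238292364256237331040396846411171054751/13509219810297755163480275884866445246464.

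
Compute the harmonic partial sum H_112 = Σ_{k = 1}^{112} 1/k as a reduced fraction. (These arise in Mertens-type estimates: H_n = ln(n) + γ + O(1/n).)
H_112 = 815184434573383335650686014939192934428778620497/153803387341307877636928566091115101174034840640

Direct summation: H_112 = 1 + 1/2 + ... + 1/112. The least common denominator is lcm(1, ..., 112) = 8459186303771933270031071135011330564571916235200; over this denominator the numerator is 8459186303771933270031071135011330564571916235200 + 4229593151885966635015535567505665282285958117600 + 2819728767923977756677023711670443521523972078400 + 2114796575942983317507767783752832641142979058800 + 1691837260754386654006214227002266112914383247040 + 1409864383961988878338511855835221760761986039200 + 1208455186253133324290153019287332937795988033600 + 1057398287971491658753883891876416320571489529400 + 939909589307992585559007903890147840507990692800 + 845918630377193327003107113501133056457191623520 + 769016936706539388184642830455575505870174203200 + 704932191980994439169255927917610880380993019600 + 650706638751687174617774702693179274197839710400 + 604227593126566662145076509643666468897994016800 + 563945753584795551335404742334088704304794415680 + 528699143985745829376941945938208160285744764700 + 497599194339525486472415949118313562621877425600 + 469954794653996292779503951945073920253995346400 + 445220331777470172106898480790070029714311380800 + 422959315188596663501553556750566528228595811760 + 402818395417711108096717673095777645931996011200 + 384508468353269694092321415227787752935087101600 + 367790708859649272610046571087449154981387662400 + 352466095990497219584627963958805440190496509800 + 338367452150877330801242845400453222582876649408 + 325353319375843587308887351346589637098919855200 + 313303196435997528519669301296715946835996897600 + 302113796563283331072538254821833234448997008400 + 291696079440411492070036935690045881536962628800 + 281972876792397775667702371167044352152397207840 + 272876977541030105484873262419720340792642459200 + 264349571992872914688470972969104080142872382350 + 256338978902179796061547610151858501956724734400 + 248799597169762743236207974559156781310938712800 + 241691037250626664858030603857466587559197606720 + 234977397326998146389751975972536960126997673200 + 228626656858700899190028949594900826069511249600 + 222610165888735086053449240395035014857155690400 + 216902212917229058205924900897726424732613236800 + 211479657594298331750776778375283264114297905880 + 206321617165169104147099295975886111331022347200 + 201409197708855554048358836547888822965998005600 + 196725262878417052791420258953751873594695726400 + 192254234176634847046160707613893876467543550800 + 187981917861598517111801580778029568101598138560 + 183895354429824636305023285543724577490693831200 + 179982687314296452553852577340666607756849281600 + 176233047995248609792313981979402720095248254900 + 172636455179019046327164717041047562542284004800 + 169183726075438665400621422700226611291438324704 + 165866398113175162157471983039437854207292475200 + 162676659687921793654443675673294818549459927600 + 159607288750413835283605115754930765369281438400 + 156651598217998764259834650648357973417998448800 + 153803387341307877636928566091115101174034840640 + 151056898281641665536269127410916617224498504200 + 148406777259156724035632826930023343238103793600 + 145848039720205746035018467845022940768481314400 + 143376039046981919831035103983242890924947732800 + 140986438396198887833851185583522176076198603920 + 138675185307736610984115920246087386304457643200 + 136438488770515052742436631209860170396321229600 + 134272798472570369365572557698592548643998670400 + 132174785996436457344235486484552040071436191175 + 130141327750337434923554940538635854839567942080 + 128169489451089898030773805075929250978362367200 + 126256511996596018955687628880766127829431585600 + 124399798584881371618103987279578390655469356400 + 122596902953216424203348857029149718327129220800 + 120845518625313332429015301928733293779598803360 + 119143469067210327746916494859314514993970651200 + 117488698663499073194875987986268480063498836600 + 115879264435231962603165358013853843350300222400 + 114313328429350449595014474797450413034755624800 + 112789150716959110267080948466817740860958883136 + 111305082944367543026724620197517507428577845200 + 109859562386648484026377547207939357981453457600 + 108451106458614529102962450448863212366306618400 + 107078307642682699620646470063434564108505268800 + 105739828797149165875388389187641632057148952940 + 104434398811999176173223100432238648945332299200 + 103160808582584552073549647987943055665511173600 + 101917907274360641807603266686883500777974894400 + 100704598854427777024179418273944411482999002800 + 99519838867905097294483189823662712524375485120 + 98362631439208526395710129476875936797347863200 + 97232026480137164023345645230015293845654209600 + 96127117088317423523080353806946938233771775400 + 95047037121032958090236754325970006343504676800 + 93990958930799258555900790389014784050799069280 + 92958091250241024945396386099025610599691387200 + 91947677214912318152511642771862288745346915600 + 90958992513676701828291087473240113597547486400 + 89991343657148226276926288670333303878424640800 + 89044066355494034421379696158014005942862276160 + 88116523997624304896156990989701360047624127450 + 87208106224452920309598671494962170768782641600 + 86318227589509523163582358520523781271142002400 + 85446326300726598687182536717286167318908244800 + 84591863037719332700310711350113305645719162352 + 83754319839326071980505654802092381827444715200 + 82933199056587581078735991519718927103646237600 + 82128022366717798738165739174867287034678798400 + 81338329843960896827221837836647409274729963800 + 80563679083542221619343534619155529186399202240 + 79803644375206917641802557877465382684640719200 + 79057815923102180093748328364591874435251553600 + 78325799108999382129917325324178986708999224400 + 77607213796072782293863037935883766647448772800 + 76901693670653938818464283045557550587017420320 + 76208885619566966396676316531633608689837083200 + 75528449140820832768134563705458308612249252100 = 44835143901536083460787730821655611393582824127335, so H_112 = 44835143901536083460787730821655611393582824127335/8459186303771933270031071135011330564571916235200; reducing by gcd(44835143901536083460787730821655611393582824127335, 8459186303771933270031071135011330564571916235200) = 55 gives 815184434573383335650686014939192934428778620497/153803387341307877636928566091115101174034840640 ≈ 5.30017. (The PNT-adjacent estimate ln(112) + γ ≈ 5.29571 matches within O(1/n).)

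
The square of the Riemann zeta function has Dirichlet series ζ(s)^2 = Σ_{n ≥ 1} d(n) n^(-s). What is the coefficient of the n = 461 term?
d(461) = 2

ζ(s)^2 = (Σ 1/m^s)(Σ 1/k^s). The coefficient of 1/n^s in the product is the number of ordered pairs (m, k) with mk = n, which equals d(n). For n = 461, divisors are [1, 461], so d(461) = 2.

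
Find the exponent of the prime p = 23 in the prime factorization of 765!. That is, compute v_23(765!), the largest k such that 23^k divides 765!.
v_23(765!) = 34

Legendre's formula: v_p(n!) = Σ_{k ≥ 1} ⌊n / p^k⌋. For p = 23, n = 765, the terms are:
  ⌊765/23^1⌋ = ⌊765/23⌋ = 33
  ⌊765/23^2⌋ = ⌊765/529⌋ = 1
(the next term ⌊765/23^3⌋ = 0, terminating the sum). Summing: v_23(765!) = 33 + 1 = 34.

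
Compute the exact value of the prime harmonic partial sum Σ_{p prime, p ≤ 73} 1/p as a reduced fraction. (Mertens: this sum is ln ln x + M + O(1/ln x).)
Σ 1/p = 71544353681891529224514036059/40729680599249024150621323470

π(73) = 21, so the primes ≤ 73 are [2, 3, 5, 7, 11, 13, 17, 19, 23, 29, 31, 37, 41, 43, 47, 53, 59, 61, 67, 71, 73]. Summing 1/p over these primes: 71544353681891529224514036059/40729680599249024150621323470 ≈ 1.7566. Mertens estimate ln ln(73) + 0.2615 ≈ 1.7179.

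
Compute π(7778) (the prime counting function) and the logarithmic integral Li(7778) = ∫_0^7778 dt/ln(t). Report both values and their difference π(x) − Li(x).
π(7778) = 985;  Li(7778) ≈ 1001.68;  π(x) − Li(x) ≈ -16.68.

Direct count of primes ≤ 7778 gives π(7778) = 985. Numerical evaluation of the logarithmic integral gives Li(7778) ≈ 1001.68. The difference π(x) − Li(x) ≈ -16.68 is typically negative for small/moderate x (Li(x) overestimates), though Littlewood's theorem shows this sign changes infinitely often.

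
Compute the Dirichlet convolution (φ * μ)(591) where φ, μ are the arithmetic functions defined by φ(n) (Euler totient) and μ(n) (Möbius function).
(φ * μ)(591) = 195

Divisors of 591: [1, 3, 197, 591]. For each d | 591:
  d = 1: φ(1) · μ(591/1) = 1 · 1 = 1
  d = 3: φ(3) · μ(591/3) = 2 · -1 = -2
  d = 197: φ(197) · μ(591/197) = 196 · -1 = -196
  d = 591: φ(591) · μ(591/591) = 392 · 1 = 392
Summing: (φ * μ)(591) = 1 + -2 + -196 + 392 = 195.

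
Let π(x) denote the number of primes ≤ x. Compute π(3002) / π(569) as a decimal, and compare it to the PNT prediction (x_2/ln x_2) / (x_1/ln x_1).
π(3002)/π(569) = 431/104 ≈ 4.1442;  PNT prediction ≈ 4.1801.

π(569) = 104 and π(3002) = 431, so π(3002)/π(569) ≈ 4.1442. The PNT-predicted ratio is (3002/ln(3002)) / (569/ln(569)) ≈ 4.1801. The two agree to within a few percent, as expected.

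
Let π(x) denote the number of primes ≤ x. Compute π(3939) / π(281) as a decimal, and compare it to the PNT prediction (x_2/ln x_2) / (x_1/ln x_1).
π(3939)/π(281) = 546/60 ≈ 9.1000;  PNT prediction ≈ 9.5471.

π(281) = 60 and π(3939) = 546, so π(3939)/π(281) ≈ 9.1000. The PNT-predicted ratio is (3939/ln(3939)) / (281/ln(281)) ≈ 9.5471. The two agree to within a few percent, as expected.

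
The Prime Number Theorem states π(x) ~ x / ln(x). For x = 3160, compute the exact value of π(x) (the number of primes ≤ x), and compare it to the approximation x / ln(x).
π(3160) = 446;  x/ln(x) ≈ 392.14;  relative error ≈ 12.08%.

Directly count primes up to 3160: π(3160) = 446. The PNT approximation gives 3160/ln(3160) ≈ 3160/8.05833 ≈ 392.14. Relative error (π(x) − x/ln(x)) / π(x) ≈ 12.08%; the approximation is known to undercount slightly (Li(x) is a better estimate).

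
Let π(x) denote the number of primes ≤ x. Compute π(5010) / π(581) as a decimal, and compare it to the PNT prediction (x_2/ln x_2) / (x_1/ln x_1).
π(5010)/π(581) = 671/106 ≈ 6.3302;  PNT prediction ≈ 6.4424.

π(581) = 106 and π(5010) = 671, so π(5010)/π(581) ≈ 6.3302. The PNT-predicted ratio is (5010/ln(5010)) / (581/ln(581)) ≈ 6.4424. The two agree to within a few percent, as expected.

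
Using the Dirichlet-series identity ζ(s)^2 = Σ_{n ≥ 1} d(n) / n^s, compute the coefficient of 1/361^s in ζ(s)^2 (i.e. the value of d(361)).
d(361) = 3

ζ(s)^2 = (Σ 1/m^s)(Σ 1/k^s). The coefficient of 1/n^s in the product is the number of ordered pairs (m, k) with mk = n, which equals d(n). For n = 361, divisors are [1, 19, 361], so d(361) = 3.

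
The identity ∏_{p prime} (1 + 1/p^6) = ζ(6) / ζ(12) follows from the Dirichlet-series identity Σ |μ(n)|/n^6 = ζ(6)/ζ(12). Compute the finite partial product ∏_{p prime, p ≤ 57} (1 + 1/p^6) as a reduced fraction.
∏ = 360549358903447598496102606972302575686854635195266223026920975630213276302501208168000000/354490140797970318435085924328566932610522860437094896232244152761372626351680260596056897

The primes p ≤ 57 are [2, 3, 5, 7, 11, 13, 17, 19, 23, 29, 31, 37, 41, 43, 47, 53]. For each, (1 + 1/p^6) = (p^6 + 1)/p^6. Multiplying these fractions over p ∈ [2, 3, 5, 7, 11, 13, 17, 19, 23, 29, 31, 37, 41, 43, 47, 53] gives 360549358903447598496102606972302575686854635195266223026920975630213276302501208168000000/354490140797970318435085924328566932610522860437094896232244152761372626351680260596056897. (In the limit P → ∞ this tends to ζ(6)/ζ(12).)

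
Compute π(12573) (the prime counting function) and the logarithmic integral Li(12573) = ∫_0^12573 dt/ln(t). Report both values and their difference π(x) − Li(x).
π(12573) = 1501;  Li(12573) ≈ 1521.95;  π(x) − Li(x) ≈ -20.95.

Direct count of primes ≤ 12573 gives π(12573) = 1501. Numerical evaluation of the logarithmic integral gives Li(12573) ≈ 1521.95. The difference π(x) − Li(x) ≈ -20.95 is typically negative for small/moderate x (Li(x) overestimates), though Littlewood's theorem shows this sign changes infinitely often.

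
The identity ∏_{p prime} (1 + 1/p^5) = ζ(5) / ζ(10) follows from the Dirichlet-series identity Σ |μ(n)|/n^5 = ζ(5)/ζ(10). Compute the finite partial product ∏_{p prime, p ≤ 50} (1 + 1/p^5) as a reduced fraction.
∏ = 77350420258916008694441522216355088445733760320747817275637792505856/74669957780522328018216335873020857442299719217280893302140029444835

The primes p ≤ 50 are [2, 3, 5, 7, 11, 13, 17, 19, 23, 29, 31, 37, 41, 43, 47]. For each, (1 + 1/p^5) = (p^5 + 1)/p^5. Multiplying these fractions over p ∈ [2, 3, 5, 7, 11, 13, 17, 19, 23, 29, 31, 37, 41, 43, 47] gives 77350420258916008694441522216355088445733760320747817275637792505856/74669957780522328018216335873020857442299719217280893302140029444835. (In the limit P → ∞ this tends to ζ(5)/ζ(10).)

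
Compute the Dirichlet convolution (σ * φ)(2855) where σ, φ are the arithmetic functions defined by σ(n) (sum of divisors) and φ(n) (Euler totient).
(σ * φ)(2855) = 11420

Divisors of 2855: [1, 5, 571, 2855]. For each d | 2855:
  d = 1: σ(1) · φ(2855/1) = 1 · 2280 = 2280
  d = 5: σ(5) · φ(2855/5) = 6 · 570 = 3420
  d = 571: σ(571) · φ(2855/571) = 572 · 4 = 2288
  d = 2855: σ(2855) · φ(2855/2855) = 3432 · 1 = 3432
Summing: (σ * φ)(2855) = 2280 + 3420 + 2288 + 3432 = 11420.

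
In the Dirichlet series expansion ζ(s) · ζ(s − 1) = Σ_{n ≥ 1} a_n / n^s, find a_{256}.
σ(256) = 511

In the product (Σ m^0/m^s)(Σ k / k^s) = Σ (Σ_{d | n} d) / n^s, the coefficient of 1/n^s is σ(n) = Σ_{d | n} d. For n = 256, divisors are [1, 2, 4, 8, 16, 32, 64, 128, 256]; summing: σ(256) = 511.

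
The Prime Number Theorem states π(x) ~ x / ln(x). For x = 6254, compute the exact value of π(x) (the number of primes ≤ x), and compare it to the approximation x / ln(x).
π(6254) = 812;  x/ln(x) ≈ 715.48;  relative error ≈ 11.89%.

Directly count primes up to 6254: π(6254) = 812. The PNT approximation gives 6254/ln(6254) ≈ 6254/8.74098 ≈ 715.48. Relative error (π(x) − x/ln(x)) / π(x) ≈ 11.89%; the approximation is known to undercount slightly (Li(x) is a better estimate).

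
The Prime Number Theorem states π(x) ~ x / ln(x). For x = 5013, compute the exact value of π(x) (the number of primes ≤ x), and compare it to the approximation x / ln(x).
π(5013) = 672;  x/ln(x) ≈ 588.39;  relative error ≈ 12.44%.

Directly count primes up to 5013: π(5013) = 672. The PNT approximation gives 5013/ln(5013) ≈ 5013/8.51979 ≈ 588.39. Relative error (π(x) − x/ln(x)) / π(x) ≈ 12.44%; the approximation is known to undercount slightly (Li(x) is a better estimate).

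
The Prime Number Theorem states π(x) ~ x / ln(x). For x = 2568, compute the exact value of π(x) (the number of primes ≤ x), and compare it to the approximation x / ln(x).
π(2568) = 375;  x/ln(x) ≈ 327.10;  relative error ≈ 12.77%.

Directly count primes up to 2568: π(2568) = 375. The PNT approximation gives 2568/ln(2568) ≈ 2568/7.85088 ≈ 327.10. Relative error (π(x) − x/ln(x)) / π(x) ≈ 12.77%; the approximation is known to undercount slightly (Li(x) is a better estimate).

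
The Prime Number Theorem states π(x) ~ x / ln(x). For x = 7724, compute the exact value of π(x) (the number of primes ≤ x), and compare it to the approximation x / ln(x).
π(7724) = 980;  x/ln(x) ≈ 862.82;  relative error ≈ 11.96%.

Directly count primes up to 7724: π(7724) = 980. The PNT approximation gives 7724/ln(7724) ≈ 7724/8.95209 ≈ 862.82. Relative error (π(x) − x/ln(x)) / π(x) ≈ 11.96%; the approximation is known to undercount slightly (Li(x) is a better estimate).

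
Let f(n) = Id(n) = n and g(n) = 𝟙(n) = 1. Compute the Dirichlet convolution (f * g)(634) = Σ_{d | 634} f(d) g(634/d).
(Id * 𝟙)(634) = 954

Divisors of 634: [1, 2, 317, 634]. For each d | 634:
  d = 1: Id(1) · 𝟙(634/1) = 1 · 1 = 1
  d = 2: Id(2) · 𝟙(634/2) = 2 · 1 = 2
  d = 317: Id(317) · 𝟙(634/317) = 317 · 1 = 317
  d = 634: Id(634) · 𝟙(634/634) = 634 · 1 = 634
Summing: (Id * 𝟙)(634) = 1 + 2 + 317 + 634 = 954.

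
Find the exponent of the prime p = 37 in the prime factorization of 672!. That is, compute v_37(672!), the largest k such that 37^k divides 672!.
v_37(672!) = 18

Legendre's formula: v_p(n!) = Σ_{k ≥ 1} ⌊n / p^k⌋. For p = 37, n = 672, the terms are:
  ⌊672/37^1⌋ = ⌊672/37⌋ = 18
(the next term ⌊672/37^2⌋ = 0, terminating the sum). Summing: v_37(672!) = 18 = 18.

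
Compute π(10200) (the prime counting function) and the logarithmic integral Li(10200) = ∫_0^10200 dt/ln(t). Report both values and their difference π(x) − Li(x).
π(10200) = 1252;  Li(10200) ≈ 1267.83;  π(x) − Li(x) ≈ -15.83.

Direct count of primes ≤ 10200 gives π(10200) = 1252. Numerical evaluation of the logarithmic integral gives Li(10200) ≈ 1267.83. The difference π(x) − Li(x) ≈ -15.83 is typically negative for small/moderate x (Li(x) overestimates), though Littlewood's theorem shows this sign changes infinitely often.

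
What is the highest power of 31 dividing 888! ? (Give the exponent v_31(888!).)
v_31(888!) = 28

Legendre's formula: v_p(n!) = Σ_{k ≥ 1} ⌊n / p^k⌋. For p = 31, n = 888, the terms are:
  ⌊888/31^1⌋ = ⌊888/31⌋ = 28
(the next term ⌊888/31^2⌋ = 0, terminating the sum). Summing: v_31(888!) = 28 = 28.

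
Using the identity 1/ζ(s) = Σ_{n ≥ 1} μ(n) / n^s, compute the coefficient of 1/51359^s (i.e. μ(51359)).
μ(51359) = 1

Factor n = 51359 = 7 · 11 · 23 · 29. μ(n) = 0 if any exponent ≥ 2 (not squarefree); otherwise μ(n) = (−1)^{ω(n)} where ω(n) is the number of distinct prime factors. Applying: μ(51359) = 1.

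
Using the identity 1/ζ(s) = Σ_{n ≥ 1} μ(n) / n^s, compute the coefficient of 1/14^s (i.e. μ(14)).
μ(14) = 1

Factor n = 14 = 2 · 7. μ(n) = 0 if any exponent ≥ 2 (not squarefree); otherwise μ(n) = (−1)^{ω(n)} where ω(n) is the number of distinct prime factors. Applying: μ(14) = 1.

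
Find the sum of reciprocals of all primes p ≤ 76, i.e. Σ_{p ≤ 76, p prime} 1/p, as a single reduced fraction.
Σ 1/p = 71544353681891529224514036059/40729680599249024150621323470

π(76) = 21, so the primes ≤ 76 are [2, 3, 5, 7, 11, 13, 17, 19, 23, 29, 31, 37, 41, 43, 47, 53, 59, 61, 67, 71, 73]. Summing 1/p over these primes: 71544353681891529224514036059/40729680599249024150621323470 ≈ 1.7566. Mertens estimate ln ln(76) + 0.2615 ≈ 1.7272.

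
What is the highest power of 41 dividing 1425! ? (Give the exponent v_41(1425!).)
v_41(1425!) = 34

Legendre's formula: v_p(n!) = Σ_{k ≥ 1} ⌊n / p^k⌋. For p = 41, n = 1425, the terms are:
  ⌊1425/41^1⌋ = ⌊1425/41⌋ = 34
(the next term ⌊1425/41^2⌋ = 0, terminating the sum). Summing: v_41(1425!) = 34 = 34.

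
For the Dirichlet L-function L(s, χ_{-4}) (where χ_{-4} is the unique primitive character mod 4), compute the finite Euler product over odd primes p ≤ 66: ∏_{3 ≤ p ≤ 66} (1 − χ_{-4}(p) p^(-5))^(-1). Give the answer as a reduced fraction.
∏ = 478212334295798677259125227573990358291095208018494528428976877948999059062284551009530475199/480056794509206891424767146601704797711651986953735424570384919662551238689346859653136384000

The odd primes p ≤ 66 are [3, 5, 7, 11, 13, 17, 19, 23, 29, 31, 37, 41, 43, 47, 53, 59, 61]. For each, χ(p) = 1 if p ≡ 1 mod 4, χ(p) = −1 if p ≡ 3 mod 4. Taking (1 − χ(p)/p^5)^(-1) = p^5/(p^5 − χ(p)): (1 − (-1)/3^5)^(-1) · (1 − (1)/5^5)^(-1) · (1 − (-1)/7^5)^(-1) · (1 − (-1)/11^5)^(-1) · (1 − (1)/13^5)^(-1) · (1 − (1)/17^5)^(-1) · (1 − (-1)/19^5)^(-1) · (1 − (-1)/23^5)^(-1) · (1 − (1)/29^5)^(-1) · (1 − (-1)/31^5)^(-1) · (1 − (1)/37^5)^(-1) · (1 − (1)/41^5)^(-1) · (1 − (-1)/43^5)^(-1) · (1 − (-1)/47^5)^(-1) · (1 − (1)/53^5)^(-1) · (1 − (-1)/59^5)^(-1) · (1 − (1)/61^5)^(-1) = 478212334295798677259125227573990358291095208018494528428976877948999059062284551009530475199/480056794509206891424767146601704797711651986953735424570384919662551238689346859653136384000.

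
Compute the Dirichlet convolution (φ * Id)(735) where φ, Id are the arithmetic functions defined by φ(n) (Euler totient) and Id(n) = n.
(φ * Id)(735) = 5985

Divisors of 735: [1, 3, 5, 7, 15, 21, 35, 49, 105, 147, 245, 735]. For each d | 735:
  d = 1: φ(1) · Id(735/1) = 1 · 735 = 735
  d = 3: φ(3) · Id(735/3) = 2 · 245 = 490
  d = 5: φ(5) · Id(735/5) = 4 · 147 = 588
  d = 7: φ(7) · Id(735/7) = 6 · 105 = 630
  d = 15: φ(15) · Id(735/15) = 8 · 49 = 392
  d = 21: φ(21) · Id(735/21) = 12 · 35 = 420
  d = 35: φ(35) · Id(735/35) = 24 · 21 = 504
  d = 49: φ(49) · Id(735/49) = 42 · 15 = 630
  d = 105: φ(105) · Id(735/105) = 48 · 7 = 336
  d = 147: φ(147) · Id(735/147) = 84 · 5 = 420
  d = 245: φ(245) · Id(735/245) = 168 · 3 = 504
  d = 735: φ(735) · Id(735/735) = 336 · 1 = 336
Summing: (φ * Id)(735) = 735 + 490 + 588 + 630 + 392 + 420 + 504 + 630 + 336 + 420 + 504 + 336 = 5985.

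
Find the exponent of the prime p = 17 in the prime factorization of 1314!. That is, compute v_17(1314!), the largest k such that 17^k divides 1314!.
v_17(1314!) = 81

Legendre's formula: v_p(n!) = Σ_{k ≥ 1} ⌊n / p^k⌋. For p = 17, n = 1314, the terms are:
  ⌊1314/17^1⌋ = ⌊1314/17⌋ = 77
  ⌊1314/17^2⌋ = ⌊1314/289⌋ = 4
(the next term ⌊1314/17^3⌋ = 0, terminating the sum). Summing: v_17(1314!) = 77 + 4 = 81.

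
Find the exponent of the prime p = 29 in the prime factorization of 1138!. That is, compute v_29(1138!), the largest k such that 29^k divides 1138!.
v_29(1138!) = 40

Legendre's formula: v_p(n!) = Σ_{k ≥ 1} ⌊n / p^k⌋. For p = 29, n = 1138, the terms are:
  ⌊1138/29^1⌋ = ⌊1138/29⌋ = 39
  ⌊1138/29^2⌋ = ⌊1138/841⌋ = 1
(the next term ⌊1138/29^3⌋ = 0, terminating the sum). Summing: v_29(1138!) = 39 + 1 = 40.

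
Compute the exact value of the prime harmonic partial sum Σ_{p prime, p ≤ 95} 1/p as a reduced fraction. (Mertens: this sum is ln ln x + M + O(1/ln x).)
Σ 1/p = 42605658161771733665696611824842057/23768741896345550770650537601358310

π(95) = 24, so the primes ≤ 95 are [2, 3, 5, 7, 11, 13, 17, 19, 23, 29, 31, 37, 41, 43, 47, 53, 59, 61, 67, 71, 73, 79, 83, 89]. Summing 1/p over these primes: 42605658161771733665696611824842057/23768741896345550770650537601358310 ≈ 1.7925. Mertens estimate ln ln(95) + 0.2615 ≈ 1.7775.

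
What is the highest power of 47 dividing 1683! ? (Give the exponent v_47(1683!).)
v_47(1683!) = 35

Legendre's formula: v_p(n!) = Σ_{k ≥ 1} ⌊n / p^k⌋. For p = 47, n = 1683, the terms are:
  ⌊1683/47^1⌋ = ⌊1683/47⌋ = 35
(the next term ⌊1683/47^2⌋ = 0, terminating the sum). Summing: v_47(1683!) = 35 = 35.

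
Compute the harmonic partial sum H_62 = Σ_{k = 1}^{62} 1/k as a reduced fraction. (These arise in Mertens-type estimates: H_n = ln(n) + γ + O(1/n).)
H_62 = 928551009361054917576341971/197044480683803711251893600

Direct summation: H_62 = 1 + 1/2 + ... + 1/62. The least common denominator is lcm(1, ..., 62) = 591133442051411133755680800; over this denominator the numerator is 591133442051411133755680800 + 295566721025705566877840400 + 197044480683803711251893600 + 147783360512852783438920200 + 118226688410282226751136160 + 98522240341901855625946800 + 84447634578773019107954400 + 73891680256426391719460100 + 65681493561267903750631200 + 59113344205141113375568080 + 53739403822855557614152800 + 49261120170950927812973400 + 45471803234723933365821600 + 42223817289386509553977200 + 39408896136760742250378720 + 36945840128213195859730050 + 34772555414788890220922400 + 32840746780633951875315600 + 31112286423758480723983200 + 29556672102570556687784040 + 28149211526257673035984800 + 26869701911427778807076400 + 25701454002235266685029600 + 24630560085475463906486700 + 23645337682056445350227232 + 22735901617361966682910800 + 21893831187089301250210400 + 21111908644693254776988600 + 20383911794876245991575200 + 19704448068380371125189360 + 19068820711335843024376800 + 18472920064106597929865025 + 17913134607618519204717600 + 17386277707394445110461200 + 16889526915754603821590880 + 16420373390316975937657800 + 15976579514903003615018400 + 15556143211879240361991600 + 15157267744907977788607200 + 14778336051285278343892020 + 14417888830522222774528800 + 14074605763128836517992400 + 13747289350032817064085600 + 13434850955713889403538200 + 13136298712253580750126240 + 12850727001117633342514800 + 12577307277689598590546400 + 12315280042737731953243350 + 12063947796967574158279200 + 11822668841028222675113616 + 11590851804929630073640800 + 11367950808680983341455400 + 11153461170781342146333600 + 10946915593544650625105200 + 10747880764571111522830560 + 10555954322346627388494300 + 10370762141252826907994400 + 10191955897438122995787600 + 10019210882227307351791200 + 9852224034190185562594680 + 9690712164777231700912800 + 9534410355667921512188400 = 2785653028083164752729025913, so H_62 = 2785653028083164752729025913/591133442051411133755680800; reducing by gcd(2785653028083164752729025913, 591133442051411133755680800) = 3 gives 928551009361054917576341971/197044480683803711251893600 ≈ 4.71239. (The PNT-adjacent estimate ln(62) + γ ≈ 4.70435 matches within O(1/n).)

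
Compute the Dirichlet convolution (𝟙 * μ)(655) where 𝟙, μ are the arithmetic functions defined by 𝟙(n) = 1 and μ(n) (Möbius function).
(𝟙 * μ)(655) = 0

Divisors of 655: [1, 5, 131, 655]. For each d | 655:
  d = 1: 𝟙(1) · μ(655/1) = 1 · 1 = 1
  d = 5: 𝟙(5) · μ(655/5) = 1 · -1 = -1
  d = 131: 𝟙(131) · μ(655/131) = 1 · -1 = -1
  d = 655: 𝟙(655) · μ(655/655) = 1 · 1 = 1
Summing: (𝟙 * μ)(655) = 1 + -1 + -1 + 1 = 0.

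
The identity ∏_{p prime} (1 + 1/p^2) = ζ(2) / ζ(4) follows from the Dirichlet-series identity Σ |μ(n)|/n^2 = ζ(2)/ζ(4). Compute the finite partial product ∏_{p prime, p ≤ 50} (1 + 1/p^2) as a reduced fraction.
∏ = 101793085732936000000000/67237345888235944242129

The primes p ≤ 50 are [2, 3, 5, 7, 11, 13, 17, 19, 23, 29, 31, 37, 41, 43, 47]. For each, (1 + 1/p^2) = (p^2 + 1)/p^2. Multiplying these fractions over p ∈ [2, 3, 5, 7, 11, 13, 17, 19, 23, 29, 31, 37, 41, 43, 47] gives 101793085732936000000000/67237345888235944242129. (In the limit P → ∞ this tends to ζ(2)/ζ(4).)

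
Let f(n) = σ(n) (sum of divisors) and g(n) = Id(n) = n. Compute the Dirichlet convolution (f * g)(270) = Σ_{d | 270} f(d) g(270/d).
(σ * Id)(270) = 7810

Divisors of 270: [1, 2, 3, 5, 6, 9, 10, 15, 18, 27, 30, 45, 54, 90, 135, 270]. For each d | 270:
  d = 1: σ(1) · Id(270/1) = 1 · 270 = 270
  d = 2: σ(2) · Id(270/2) = 3 · 135 = 405
  d = 3: σ(3) · Id(270/3) = 4 · 90 = 360
  d = 5: σ(5) · Id(270/5) = 6 · 54 = 324
  d = 6: σ(6) · Id(270/6) = 12 · 45 = 540
  d = 9: σ(9) · Id(270/9) = 13 · 30 = 390
  d = 10: σ(10) · Id(270/10) = 18 · 27 = 486
  d = 15: σ(15) · Id(270/15) = 24 · 18 = 432
  d = 18: σ(18) · Id(270/18) = 39 · 15 = 585
  d = 27: σ(27) · Id(270/27) = 40 · 10 = 400
  d = 30: σ(30) · Id(270/30) = 72 · 9 = 648
  d = 45: σ(45) · Id(270/45) = 78 · 6 = 468
  d = 54: σ(54) · Id(270/54) = 120 · 5 = 600
  d = 90: σ(90) · Id(270/90) = 234 · 3 = 702
  d = 135: σ(135) · Id(270/135) = 240 · 2 = 480
  d = 270: σ(270) · Id(270/270) = 720 · 1 = 720
Summing: (σ * Id)(270) = 270 + 405 + 360 + 324 + 540 + 390 + 486 + 432 + 585 + 400 + 648 + 468 + 600 + 702 + 480 + 720 = 7810.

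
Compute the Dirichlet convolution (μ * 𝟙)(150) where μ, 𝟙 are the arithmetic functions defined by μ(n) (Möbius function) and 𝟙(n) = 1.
(μ * 𝟙)(150) = 0

Divisors of 150: [1, 2, 3, 5, 6, 10, 15, 25, 30, 50, 75, 150]. For each d | 150:
  d = 1: μ(1) · 𝟙(150/1) = 1 · 1 = 1
  d = 2: μ(2) · 𝟙(150/2) = -1 · 1 = -1
  d = 3: μ(3) · 𝟙(150/3) = -1 · 1 = -1
  d = 5: μ(5) · 𝟙(150/5) = -1 · 1 = -1
  d = 6: μ(6) · 𝟙(150/6) = 1 · 1 = 1
  d = 10: μ(10) · 𝟙(150/10) = 1 · 1 = 1
  d = 15: μ(15) · 𝟙(150/15) = 1 · 1 = 1
  d = 25: μ(25) · 𝟙(150/25) = 0 · 1 = 0
  d = 30: μ(30) · 𝟙(150/30) = -1 · 1 = -1
  d = 50: μ(50) · 𝟙(150/50) = 0 · 1 = 0
  d = 75: μ(75) · 𝟙(150/75) = 0 · 1 = 0
  d = 150: μ(150) · 𝟙(150/150) = 0 · 1 = 0
Summing: (μ * 𝟙)(150) = 1 + -1 + -1 + -1 + 1 + 1 + 1 + 0 + -1 + 0 + 0 + 0 = 0.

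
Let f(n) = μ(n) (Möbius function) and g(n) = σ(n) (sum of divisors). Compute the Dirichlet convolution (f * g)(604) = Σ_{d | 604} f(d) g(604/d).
(μ * σ)(604) = 604

Divisors of 604: [1, 2, 4, 151, 302, 604]. For each d | 604:
  d = 1: μ(1) · σ(604/1) = 1 · 1064 = 1064
  d = 2: μ(2) · σ(604/2) = -1 · 456 = -456
  d = 4: μ(4) · σ(604/4) = 0 · 152 = 0
  d = 151: μ(151) · σ(604/151) = -1 · 7 = -7
  d = 302: μ(302) · σ(604/302) = 1 · 3 = 3
  d = 604: μ(604) · σ(604/604) = 0 · 1 = 0
Summing: (μ * σ)(604) = 1064 + -456 + 0 + -7 + 3 + 0 = 604.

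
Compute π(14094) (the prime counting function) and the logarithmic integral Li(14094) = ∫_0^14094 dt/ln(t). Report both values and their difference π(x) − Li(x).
π(14094) = 1662;  Li(14094) ≈ 1682.10;  π(x) − Li(x) ≈ -20.10.

Direct count of primes ≤ 14094 gives π(14094) = 1662. Numerical evaluation of the logarithmic integral gives Li(14094) ≈ 1682.10. The difference π(x) − Li(x) ≈ -20.10 is typically negative for small/moderate x (Li(x) overestimates), though Littlewood's theorem shows this sign changes infinitely often.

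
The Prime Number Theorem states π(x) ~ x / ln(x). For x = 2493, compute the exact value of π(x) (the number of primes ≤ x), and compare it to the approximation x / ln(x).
π(2493) = 367;  x/ln(x) ≈ 318.75;  relative error ≈ 13.15%.

Directly count primes up to 2493: π(2493) = 367. The PNT approximation gives 2493/ln(2493) ≈ 2493/7.82124 ≈ 318.75. Relative error (π(x) − x/ln(x)) / π(x) ≈ 13.15%; the approximation is known to undercount slightly (Li(x) is a better estimate).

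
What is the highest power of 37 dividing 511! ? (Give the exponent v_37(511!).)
v_37(511!) = 13

Legendre's formula: v_p(n!) = Σ_{k ≥ 1} ⌊n / p^k⌋. For p = 37, n = 511, the terms are:
  ⌊511/37^1⌋ = ⌊511/37⌋ = 13
(the next term ⌊511/37^2⌋ = 0, terminating the sum). Summing: v_37(511!) = 13 = 13.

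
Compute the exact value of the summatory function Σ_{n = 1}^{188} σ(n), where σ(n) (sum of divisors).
Σ_{n ≤ 188} σ(n) = 29110

Compute σ(n) for each 1 ≤ n ≤ 188: σ(1) = 1, σ(2) = 3, σ(3) = 4, σ(4) = 7, σ(5) = 6, σ(6) = 12, σ(7) = 8, σ(8) = 15, σ(9) = 13, σ(10) = 18, σ(11) = 12, σ(12) = 28, σ(13) = 14, σ(14) = 24, σ(15) = 24, σ(16) = 31, σ(17) = 18, σ(18) = 39, σ(19) = 20, σ(20) = 42, σ(21) = 32, σ(22) = 36, σ(23) = 24, σ(24) = 60, σ(25) = 31, σ(26) = 42, σ(27) = 40, σ(28) = 56, σ(29) = 30, σ(30) = 72, σ(31) = 32, σ(32) = 63, σ(33) = 48, σ(34) = 54, σ(35) = 48, σ(36) = 91, σ(37) = 38, σ(38) = 60, σ(39) = 56, σ(40) = 90, σ(41) = 42, σ(42) = 96, σ(43) = 44, σ(44) = 84, σ(45) = 78, σ(46) = 72, σ(47) = 48, σ(48) = 124, σ(49) = 57, σ(50) = 93, σ(51) = 72, σ(52) = 98, σ(53) = 54, σ(54) = 120, σ(55) = 72, σ(56) = 120, σ(57) = 80, σ(58) = 90, σ(59) = 60, σ(60) = 168, σ(61) = 62, σ(62) = 96, σ(63) = 104, σ(64) = 127, σ(65) = 84, σ(66) = 144, σ(67) = 68, σ(68) = 126, σ(69) = 96, σ(70) = 144, σ(71) = 72, σ(72) = 195, σ(73) = 74, σ(74) = 114, σ(75) = 124, σ(76) = 140, σ(77) = 96, σ(78) = 168, σ(79) = 80, σ(80) = 186, σ(81) = 121, σ(82) = 126, σ(83) = 84, σ(84) = 224, σ(85) = 108, σ(86) = 132, σ(87) = 120, σ(88) = 180, σ(89) = 90, σ(90) = 234, σ(91) = 112, σ(92) = 168, σ(93) = 128, σ(94) = 144, σ(95) = 120, σ(96) = 252, σ(97) = 98, σ(98) = 171, σ(99) = 156, σ(100) = 217, σ(101) = 102, σ(102) = 216, σ(103) = 104, σ(104) = 210, σ(105) = 192, σ(106) = 162, σ(107) = 108, σ(108) = 280, σ(109) = 110, σ(110) = 216, σ(111) = 152, σ(112) = 248, σ(113) = 114, σ(114) = 240, σ(115) = 144, σ(116) = 210, σ(117) = 182, σ(118) = 180, σ(119) = 144, σ(120) = 360, σ(121) = 133, σ(122) = 186, σ(123) = 168, σ(124) = 224, σ(125) = 156, σ(126) = 312, σ(127) = 128, σ(128) = 255, σ(129) = 176, σ(130) = 252, σ(131) = 132, σ(132) = 336, σ(133) = 160, σ(134) = 204, σ(135) = 240, σ(136) = 270, σ(137) = 138, σ(138) = 288, σ(139) = 140, σ(140) = 336, σ(141) = 192, σ(142) = 216, σ(143) = 168, σ(144) = 403, σ(145) = 180, σ(146) = 222, σ(147) = 228, σ(148) = 266, σ(149) = 150, σ(150) = 372, σ(151) = 152, σ(152) = 300, σ(153) = 234, σ(154) = 288, σ(155) = 192, σ(156) = 392, σ(157) = 158, σ(158) = 240, σ(159) = 216, σ(160) = 378, σ(161) = 192, σ(162) = 363, σ(163) = 164, σ(164) = 294, σ(165) = 288, σ(166) = 252, σ(167) = 168, σ(168) = 480, σ(169) = 183, σ(170) = 324, σ(171) = 260, σ(172) = 308, σ(173) = 174, σ(174) = 360, σ(175) = 248, σ(176) = 372, σ(177) = 240, σ(178) = 270, σ(179) = 180, σ(180) = 546, σ(181) = 182, σ(182) = 336, σ(183) = 248, σ(184) = 360, σ(185) = 228, σ(186) = 384, σ(187) = 216, σ(188) = 336. Summing all 188 values: 29110. (Average order: Σ_{n ≤ x} σ(n) ~ (π²/12) x². For x = 188, (π²/12)·188² ≈ 29069.27.)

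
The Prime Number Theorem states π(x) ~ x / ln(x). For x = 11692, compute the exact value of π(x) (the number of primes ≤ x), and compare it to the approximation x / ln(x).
π(11692) = 1403;  x/ln(x) ≈ 1248.26;  relative error ≈ 11.03%.

Directly count primes up to 11692: π(11692) = 1403. The PNT approximation gives 11692/ln(11692) ≈ 11692/9.36666 ≈ 1248.26. Relative error (π(x) − x/ln(x)) / π(x) ≈ 11.03%; the approximation is known to undercount slightly (Li(x) is a better estimate).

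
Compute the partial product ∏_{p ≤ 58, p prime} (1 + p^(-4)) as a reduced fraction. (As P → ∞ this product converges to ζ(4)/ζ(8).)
∏ = 22191296873353842710281222970410269196792920578371108176528669216114688/20586999778381633591344384332656221508370849439367985929948634732675625

The primes p ≤ 58 are [2, 3, 5, 7, 11, 13, 17, 19, 23, 29, 31, 37, 41, 43, 47, 53]. For each, (1 + 1/p^4) = (p^4 + 1)/p^4. Multiplying these fractions over p ∈ [2, 3, 5, 7, 11, 13, 17, 19, 23, 29, 31, 37, 41, 43, 47, 53] gives 22191296873353842710281222970410269196792920578371108176528669216114688/20586999778381633591344384332656221508370849439367985929948634732675625. (In the limit P → ∞ this tends to ζ(4)/ζ(8).)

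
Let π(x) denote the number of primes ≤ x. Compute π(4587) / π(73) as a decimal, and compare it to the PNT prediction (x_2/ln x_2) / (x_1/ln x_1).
π(4587)/π(73) = 620/21 ≈ 29.5238;  PNT prediction ≈ 31.9765.

π(73) = 21 and π(4587) = 620, so π(4587)/π(73) ≈ 29.5238. The PNT-predicted ratio is (4587/ln(4587)) / (73/ln(73)) ≈ 31.9765. The two agree to within a few percent, as expected.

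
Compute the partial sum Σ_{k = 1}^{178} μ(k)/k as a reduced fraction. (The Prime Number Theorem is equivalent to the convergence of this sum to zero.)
Σ μ(k)/k = 125709062959160573557671617219832045395728751290214311430782016431/166589903787325219380851695350896256250980509594874862046961683989710

Values of μ(k) for 1 ≤ k ≤ 178: μ(1) = 1, μ(2) = -1, μ(3) = -1, μ(5) = -1, μ(6) = 1, μ(7) = -1, μ(10) = 1, μ(11) = -1, μ(13) = -1, μ(14) = 1, μ(15) = 1, μ(17) = -1, μ(19) = -1, μ(21) = 1, μ(22) = 1, μ(23) = -1, μ(26) = 1, μ(29) = -1, μ(30) = -1, μ(31) = -1, μ(33) = 1, μ(34) = 1, μ(35) = 1, μ(37) = -1, μ(38) = 1, μ(39) = 1, μ(41) = -1, μ(42) = -1, μ(43) = -1, μ(46) = 1, μ(47) = -1, μ(51) = 1, μ(53) = -1, μ(55) = 1, μ(57) = 1, μ(58) = 1, μ(59) = -1, μ(61) = -1, μ(62) = 1, μ(65) = 1, μ(66) = -1, μ(67) = -1, μ(69) = 1, μ(70) = -1, μ(71) = -1, μ(73) = -1, μ(74) = 1, μ(77) = 1, μ(78) = -1, μ(79) = -1, μ(82) = 1, μ(83) = -1, μ(85) = 1, μ(86) = 1, μ(87) = 1, μ(89) = -1, μ(91) = 1, μ(93) = 1, μ(94) = 1, μ(95) = 1, μ(97) = -1, μ(101) = -1, μ(102) = -1, μ(103) = -1, μ(105) = -1, μ(106) = 1, μ(107) = -1, μ(109) = -1, μ(110) = -1, μ(111) = 1, μ(113) = -1, μ(114) = -1, μ(115) = 1, μ(118) = 1, μ(119) = 1, μ(122) = 1, μ(123) = 1, μ(127) = -1, μ(129) = 1, μ(130) = -1, μ(131) = -1, μ(133) = 1, μ(134) = 1, μ(137) = -1, μ(138) = -1, μ(139) = -1, μ(141) = 1, μ(142) = 1, μ(143) = 1, μ(145) = 1, μ(146) = 1, μ(149) = -1, μ(151) = -1, μ(154) = -1, μ(155) = 1, μ(157) = -1, μ(158) = 1, μ(159) = 1, μ(161) = 1, μ(163) = -1, μ(165) = -1, μ(166) = 1, μ(167) = -1, μ(170) = -1, μ(173) = -1, μ(174) = -1, μ(177) = 1, μ(178) = 1, with μ = 0 on non-squarefree integers. Summing μ(k)/k for k where μ(k) ≠ 0 gives 125709062959160573557671617219832045395728751290214311430782016431/166589903787325219380851695350896256250980509594874862046961683989710 ≈ 0.0008. (PNT ⟺ this sum → 0 as n → ∞.)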